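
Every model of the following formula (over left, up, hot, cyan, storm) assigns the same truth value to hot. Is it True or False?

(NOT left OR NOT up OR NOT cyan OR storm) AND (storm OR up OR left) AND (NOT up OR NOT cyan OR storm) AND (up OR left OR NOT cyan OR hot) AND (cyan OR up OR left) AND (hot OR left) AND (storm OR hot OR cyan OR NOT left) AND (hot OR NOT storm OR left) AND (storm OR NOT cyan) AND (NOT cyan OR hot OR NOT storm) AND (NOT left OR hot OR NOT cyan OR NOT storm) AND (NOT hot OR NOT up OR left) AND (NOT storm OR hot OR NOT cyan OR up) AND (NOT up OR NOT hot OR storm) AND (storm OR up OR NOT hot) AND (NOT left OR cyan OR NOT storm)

True

Suppose hot = false.
From the singleton clause (left), left = true.
Case storm = true:
From the singleton clause (NOT cyan), cyan = false.
But (cyan) is also a unit clause — contradiction.
That branch fails; take storm = false instead.
From the singleton clause (cyan), cyan = true.
But (NOT cyan) is also a unit clause — contradiction.
Neither storm = true nor storm = false works.
So every satisfying assignment has hot = True.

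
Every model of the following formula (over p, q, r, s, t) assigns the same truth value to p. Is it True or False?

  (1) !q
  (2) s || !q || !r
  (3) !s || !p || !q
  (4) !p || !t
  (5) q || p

Suppose p = false.
The clause (!q) is unit, so q = false.
That conflicts with the unit clause (q).
So every satisfying assignment has p = True.

True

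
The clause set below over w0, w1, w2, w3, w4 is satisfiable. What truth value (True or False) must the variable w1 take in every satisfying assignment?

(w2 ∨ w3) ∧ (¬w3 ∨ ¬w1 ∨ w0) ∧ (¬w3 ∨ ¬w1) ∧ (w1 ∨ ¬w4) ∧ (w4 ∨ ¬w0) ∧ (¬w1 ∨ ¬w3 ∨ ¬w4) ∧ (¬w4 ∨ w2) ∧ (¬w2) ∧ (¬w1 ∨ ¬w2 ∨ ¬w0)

False

Suppose w1 = True.
(¬w3) alone gives w3 = False.
(w2) alone gives w2 = True.
Now (¬w2) is unsatisfied and unit — conflict.
So every satisfying assignment has w1 = False.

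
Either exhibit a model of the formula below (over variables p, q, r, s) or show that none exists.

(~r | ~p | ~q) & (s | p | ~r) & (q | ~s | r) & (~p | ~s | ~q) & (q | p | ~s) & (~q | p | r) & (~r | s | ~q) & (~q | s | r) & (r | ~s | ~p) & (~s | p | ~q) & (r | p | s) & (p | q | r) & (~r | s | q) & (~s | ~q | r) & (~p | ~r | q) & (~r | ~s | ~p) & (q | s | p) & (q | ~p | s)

UNSATISFIABLE

Try r = 0.
Try q = 1.
Unit clause (p) forces p = 1.
Unit clause (~s) forces s = 0.
Now (s) is unsatisfied and unit — conflict.
That branch fails; take q = 0 instead.
Unit clause (~s) forces s = 0.
Unit clause (p) forces p = 1.
Now (~p) is unsatisfied and unit — conflict.
Both values of q lead to a conflict.
That branch fails; take r = 1 instead.
Try p = 0.
Unit clause (s) forces s = 1.
Unit clause (q) forces q = 1.
Now (~q) is unsatisfied and unit — conflict.
That branch fails; take p = 1 instead.
Unit clause (~q) forces q = 0.
Now (q) is unsatisfied and unit — conflict.
Both values of p lead to a conflict.
Both values of r lead to a conflict.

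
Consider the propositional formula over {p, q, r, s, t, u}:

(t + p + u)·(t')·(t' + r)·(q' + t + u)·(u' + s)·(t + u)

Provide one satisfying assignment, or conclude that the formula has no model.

The clause (t') is unit, so t = 0.
The clause (u) is unit, so u = 1.
The clause (s) is unit, so s = 1.
All clauses hold; p, q, r can take either value.

p ↦ 0,  q ↦ 1,  r ↦ 0,  s ↦ 1,  t ↦ 0,  u ↦ 1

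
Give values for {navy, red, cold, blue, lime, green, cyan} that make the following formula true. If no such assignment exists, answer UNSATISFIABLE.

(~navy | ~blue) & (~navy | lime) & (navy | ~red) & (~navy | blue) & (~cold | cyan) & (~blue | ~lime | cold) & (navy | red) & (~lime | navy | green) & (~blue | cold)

UNSATISFIABLE

Branch on navy: set navy = 0.
From the singleton clause (~red), red = 0.
But (red) is also a unit clause — contradiction.
So navy must be the other value — set navy = 1.
From the singleton clause (~blue), blue = 0.
But (blue) is also a unit clause — contradiction.
Both values of navy lead to a conflict.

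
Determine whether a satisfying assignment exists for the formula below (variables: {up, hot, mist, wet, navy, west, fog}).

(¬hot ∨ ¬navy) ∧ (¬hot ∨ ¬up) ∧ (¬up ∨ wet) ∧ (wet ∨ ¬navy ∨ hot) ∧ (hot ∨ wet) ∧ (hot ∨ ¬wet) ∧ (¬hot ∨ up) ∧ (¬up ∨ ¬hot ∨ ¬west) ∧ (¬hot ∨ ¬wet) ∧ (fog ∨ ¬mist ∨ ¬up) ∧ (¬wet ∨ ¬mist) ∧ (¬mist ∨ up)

No, unsatisfiable

Case hot = False:
Unit clause (wet) forces wet = True.
Now (¬wet) is unsatisfied and unit — conflict.
Undo hot and try hot = True.
Unit clause (¬navy) forces navy = False.
Unit clause (¬up) forces up = False.
Now (up) is unsatisfied and unit — conflict.
Both values of hot lead to a conflict.
No assignment satisfies every clause.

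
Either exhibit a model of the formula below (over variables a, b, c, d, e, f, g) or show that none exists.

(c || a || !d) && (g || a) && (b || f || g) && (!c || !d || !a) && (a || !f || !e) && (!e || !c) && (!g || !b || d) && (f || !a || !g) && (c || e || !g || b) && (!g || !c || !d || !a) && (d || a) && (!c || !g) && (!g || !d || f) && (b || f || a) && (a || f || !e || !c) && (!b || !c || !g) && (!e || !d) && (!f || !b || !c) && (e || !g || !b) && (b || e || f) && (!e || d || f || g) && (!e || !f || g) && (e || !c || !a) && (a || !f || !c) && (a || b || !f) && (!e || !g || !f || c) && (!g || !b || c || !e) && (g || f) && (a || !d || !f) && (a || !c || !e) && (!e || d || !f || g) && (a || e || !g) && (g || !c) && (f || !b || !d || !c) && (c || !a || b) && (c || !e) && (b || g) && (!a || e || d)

a ↦ true,  b ↦ true,  c ↦ false,  d ↦ true,  e ↦ false,  f ↦ true,  g ↦ false

Try g = false.
(a) alone gives a = true.
(f) alone gives f = true.
(!e) alone gives e = false.
(!c) alone gives c = false.
(b) alone gives b = true.
(d) alone gives d = true.
All clauses are satisfied.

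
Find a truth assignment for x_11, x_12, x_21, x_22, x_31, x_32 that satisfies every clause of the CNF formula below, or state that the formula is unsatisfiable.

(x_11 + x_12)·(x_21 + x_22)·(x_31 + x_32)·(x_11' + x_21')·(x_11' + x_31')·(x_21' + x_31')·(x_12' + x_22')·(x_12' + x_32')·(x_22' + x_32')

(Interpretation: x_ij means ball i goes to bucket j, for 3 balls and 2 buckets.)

Try x_11 = 1.
The clause (x_21') is unit, so x_21 = 0.
The clause (x_22) is unit, so x_22 = 1.
The clause (x_31') is unit, so x_31 = 0.
The clause (x_32) is unit, so x_32 = 1.
But (x_32') is also a unit clause — contradiction.
That branch fails; take x_11 = 0 instead.
The clause (x_12) is unit, so x_12 = 1.
The clause (x_22') is unit, so x_22 = 0.
The clause (x_21) is unit, so x_21 = 1.
The clause (x_31') is unit, so x_31 = 0.
The clause (x_32) is unit, so x_32 = 1.
But (x_32') is also a unit clause — contradiction.
Neither x_11 = 1 nor x_11 = 0 works.

UNSATISFIABLE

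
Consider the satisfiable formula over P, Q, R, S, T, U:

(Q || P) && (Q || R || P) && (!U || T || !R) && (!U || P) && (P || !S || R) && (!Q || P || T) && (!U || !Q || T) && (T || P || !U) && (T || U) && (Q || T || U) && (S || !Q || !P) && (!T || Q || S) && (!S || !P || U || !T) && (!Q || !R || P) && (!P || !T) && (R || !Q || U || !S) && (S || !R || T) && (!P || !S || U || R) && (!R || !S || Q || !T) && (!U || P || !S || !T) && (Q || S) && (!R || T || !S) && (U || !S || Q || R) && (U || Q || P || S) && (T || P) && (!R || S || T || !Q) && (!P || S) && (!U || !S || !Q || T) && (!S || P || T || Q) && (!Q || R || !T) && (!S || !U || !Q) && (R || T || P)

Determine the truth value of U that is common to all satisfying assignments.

True

Suppose U = false.
Unit clause (T) forces T = true.
Unit clause (!P) forces P = false.
Unit clause (Q) forces Q = true.
Unit clause (!R) forces R = false.
But (R) is also a unit clause — contradiction.
So every satisfying assignment has U = True.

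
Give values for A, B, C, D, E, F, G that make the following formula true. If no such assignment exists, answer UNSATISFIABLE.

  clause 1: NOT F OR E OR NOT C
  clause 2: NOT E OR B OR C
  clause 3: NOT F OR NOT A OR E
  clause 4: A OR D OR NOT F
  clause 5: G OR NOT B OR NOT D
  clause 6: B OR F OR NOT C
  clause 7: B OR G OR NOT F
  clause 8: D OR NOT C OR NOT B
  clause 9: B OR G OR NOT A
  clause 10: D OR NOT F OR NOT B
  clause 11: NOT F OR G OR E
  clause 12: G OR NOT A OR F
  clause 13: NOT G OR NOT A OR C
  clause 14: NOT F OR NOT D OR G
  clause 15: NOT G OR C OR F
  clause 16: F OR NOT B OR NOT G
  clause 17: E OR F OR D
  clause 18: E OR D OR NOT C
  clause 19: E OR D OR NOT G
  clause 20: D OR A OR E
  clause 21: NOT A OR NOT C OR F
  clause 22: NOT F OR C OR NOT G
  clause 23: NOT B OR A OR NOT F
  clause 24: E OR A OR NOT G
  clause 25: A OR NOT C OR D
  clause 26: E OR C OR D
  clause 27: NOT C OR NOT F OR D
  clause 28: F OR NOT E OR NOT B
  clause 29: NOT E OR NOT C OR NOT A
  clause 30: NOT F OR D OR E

Branch on F: set F = true.
Branch on E: set E = true.
Branch on B: set B = false.
The clause (C) is unit, so C = true.
The clause (G) is unit, so G = true.
The clause (D) is unit, so D = true.
The clause (NOT A) is unit, so A = false.
This assignment satisfies each clause.

A=false,  B=false,  C=true,  D=true,  E=true,  F=true,  G=true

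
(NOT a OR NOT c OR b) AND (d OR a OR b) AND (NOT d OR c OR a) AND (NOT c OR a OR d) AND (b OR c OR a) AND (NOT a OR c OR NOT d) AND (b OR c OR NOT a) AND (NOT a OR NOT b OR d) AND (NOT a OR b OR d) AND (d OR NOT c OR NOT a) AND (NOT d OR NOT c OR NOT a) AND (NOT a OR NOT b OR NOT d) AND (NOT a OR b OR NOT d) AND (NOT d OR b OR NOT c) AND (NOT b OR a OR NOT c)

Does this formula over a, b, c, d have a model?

Satisfiable

Branch on a: set a = false.
Branch on d: set d = false.
(b) alone gives b = true.
(NOT c) alone gives c = false.
Every clause now holds.
A satisfying assignment: a ↦ false,  b ↦ true,  c ↦ false,  d ↦ false.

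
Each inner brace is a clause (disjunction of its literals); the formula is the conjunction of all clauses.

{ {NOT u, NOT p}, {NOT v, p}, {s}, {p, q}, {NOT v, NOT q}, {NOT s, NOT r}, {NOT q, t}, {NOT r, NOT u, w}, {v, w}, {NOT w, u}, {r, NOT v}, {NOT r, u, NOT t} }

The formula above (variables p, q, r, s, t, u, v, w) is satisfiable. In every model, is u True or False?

Suppose u = false.
(s) alone gives s = true.
(NOT r) alone gives r = false.
(NOT w) alone gives w = false.
(v) alone gives v = true.
But (NOT v) is also a unit clause — contradiction.
So every satisfying assignment has u = True.

True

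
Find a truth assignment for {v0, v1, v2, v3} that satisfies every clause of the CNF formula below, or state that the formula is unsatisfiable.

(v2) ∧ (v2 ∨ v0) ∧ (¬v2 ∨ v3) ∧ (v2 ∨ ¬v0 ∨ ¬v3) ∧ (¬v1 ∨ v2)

The clause (v2) is unit, so v2 = True.
The clause (v3) is unit, so v3 = True.
No clause remains; v0, v1 are free.

v0: True, v1: False, v2: True, v3: True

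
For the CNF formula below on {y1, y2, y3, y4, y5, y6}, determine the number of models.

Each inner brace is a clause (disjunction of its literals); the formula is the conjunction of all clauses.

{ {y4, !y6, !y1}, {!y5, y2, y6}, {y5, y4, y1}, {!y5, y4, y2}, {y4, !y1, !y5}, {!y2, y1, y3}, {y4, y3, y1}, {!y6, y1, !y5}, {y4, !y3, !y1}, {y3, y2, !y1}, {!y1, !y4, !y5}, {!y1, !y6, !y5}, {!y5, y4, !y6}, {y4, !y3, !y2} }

There are 2^6 = 64 truth assignments over (y1, y2, y3, y4, y5, y6).
Split on y1. With y1 = true, the clauses containing y1 are satisfied and !y1 drops from the rest; 7 of the 2^5 = 32 assignments to the other variables satisfy what remains.
With y1 = false, by the same count on the reduced clause set, 7 assignments work.
(One model: y1=F, y2=F, y3=F, y4=T, y5=F, y6=F.)
Total: 7 + 7 = 14.

14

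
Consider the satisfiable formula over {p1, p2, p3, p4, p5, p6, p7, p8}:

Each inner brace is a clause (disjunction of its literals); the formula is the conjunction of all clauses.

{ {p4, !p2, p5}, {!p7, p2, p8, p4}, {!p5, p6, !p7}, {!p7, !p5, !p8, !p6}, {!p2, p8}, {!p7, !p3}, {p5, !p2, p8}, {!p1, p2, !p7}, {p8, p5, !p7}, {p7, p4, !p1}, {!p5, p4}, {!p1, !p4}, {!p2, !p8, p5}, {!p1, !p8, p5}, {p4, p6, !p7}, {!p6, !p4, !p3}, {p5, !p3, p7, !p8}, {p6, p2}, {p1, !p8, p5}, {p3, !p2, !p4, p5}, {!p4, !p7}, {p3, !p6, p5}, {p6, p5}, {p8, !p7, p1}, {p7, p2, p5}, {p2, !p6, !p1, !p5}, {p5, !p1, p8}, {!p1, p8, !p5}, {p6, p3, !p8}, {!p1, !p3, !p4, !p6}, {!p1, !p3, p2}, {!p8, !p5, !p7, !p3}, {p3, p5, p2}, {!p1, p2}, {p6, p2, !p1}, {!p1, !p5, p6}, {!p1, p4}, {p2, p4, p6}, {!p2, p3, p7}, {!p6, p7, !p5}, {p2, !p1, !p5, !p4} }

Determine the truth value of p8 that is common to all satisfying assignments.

True

Suppose p8 = false.
Unit clause (!p2) forces p2 = false.
Unit clause (p6) forces p6 = true.
Unit clause (!p1) forces p1 = false.
Unit clause (!p7) forces p7 = false.
Unit clause (p5) forces p5 = true.
That conflicts with the unit clause (!p5).
So every satisfying assignment has p8 = True.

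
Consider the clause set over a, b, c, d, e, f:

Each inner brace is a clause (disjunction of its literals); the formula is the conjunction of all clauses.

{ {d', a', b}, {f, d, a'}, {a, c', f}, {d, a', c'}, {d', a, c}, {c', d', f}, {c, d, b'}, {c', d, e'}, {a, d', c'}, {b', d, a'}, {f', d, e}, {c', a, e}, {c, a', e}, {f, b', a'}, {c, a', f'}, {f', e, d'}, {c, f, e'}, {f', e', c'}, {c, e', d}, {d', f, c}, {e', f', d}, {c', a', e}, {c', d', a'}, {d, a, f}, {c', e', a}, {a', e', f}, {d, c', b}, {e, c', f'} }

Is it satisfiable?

Try d = 0.
Try f = 1.
From the singleton clause (e), e = 1.
But (e') is also a unit clause — contradiction.
So f must be the other value — set f = 0.
From the singleton clause (a'), a = 0.
But (a) is also a unit clause — contradiction.
Neither f = 1 nor f = 0 works.
So d must be the other value — set d = 1.
Try a = 0.
From the singleton clause (c), c = 1.
But (c') is also a unit clause — contradiction.
So a must be the other value — set a = 1.
From the singleton clause (b), b = 1.
From the singleton clause (f), f = 1.
From the singleton clause (c), c = 1.
But (c') is also a unit clause — contradiction.
Neither a = 1 nor a = 0 works.
Neither d = 1 nor d = 0 works.
No assignment satisfies every clause.

No, unsatisfiable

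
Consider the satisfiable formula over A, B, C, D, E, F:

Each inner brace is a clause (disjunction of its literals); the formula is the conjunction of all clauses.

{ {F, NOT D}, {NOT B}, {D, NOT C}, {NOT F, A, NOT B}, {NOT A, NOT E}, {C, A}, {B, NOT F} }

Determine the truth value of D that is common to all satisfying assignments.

Suppose D = true.
From the singleton clause (F), F = true.
From the singleton clause (NOT B), B = false.
That conflicts with the unit clause (B).
So every satisfying assignment has D = False.

False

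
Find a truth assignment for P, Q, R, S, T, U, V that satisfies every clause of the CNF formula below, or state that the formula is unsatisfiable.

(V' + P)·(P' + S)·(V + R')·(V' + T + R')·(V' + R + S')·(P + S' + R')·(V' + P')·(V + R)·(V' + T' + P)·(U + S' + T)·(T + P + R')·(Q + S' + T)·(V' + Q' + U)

UNSATISFIABLE

Try V = 0.
From the singleton clause (R'), R = 0.
But (R) is also a unit clause — contradiction.
So V must be the other value — set V = 1.
From the singleton clause (P), P = 1.
But (P') is also a unit clause — contradiction.
Neither V = 1 nor V = 0 works.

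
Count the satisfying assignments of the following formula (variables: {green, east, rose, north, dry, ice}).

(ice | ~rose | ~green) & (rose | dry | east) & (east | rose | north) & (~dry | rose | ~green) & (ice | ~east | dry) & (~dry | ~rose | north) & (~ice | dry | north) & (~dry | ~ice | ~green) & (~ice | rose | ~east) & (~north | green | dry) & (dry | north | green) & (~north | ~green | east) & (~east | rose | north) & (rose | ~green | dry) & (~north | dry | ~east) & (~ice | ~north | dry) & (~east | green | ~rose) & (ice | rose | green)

There are 2^6 = 64 truth assignments over (green, east, rose, north, dry, ice).
Split on north. With north = 1, the clauses containing north are satisfied and ~north drops from the rest; 3 of the 2^5 = 32 assignments to the other variables satisfy what remains.
With north = 0, by the same count on the reduced clause set, 0 assignments work.
(One model: green=F, east=F, rose=F, north=T, dry=T, ice=T.)
Total: 3 + 0 = 3.

3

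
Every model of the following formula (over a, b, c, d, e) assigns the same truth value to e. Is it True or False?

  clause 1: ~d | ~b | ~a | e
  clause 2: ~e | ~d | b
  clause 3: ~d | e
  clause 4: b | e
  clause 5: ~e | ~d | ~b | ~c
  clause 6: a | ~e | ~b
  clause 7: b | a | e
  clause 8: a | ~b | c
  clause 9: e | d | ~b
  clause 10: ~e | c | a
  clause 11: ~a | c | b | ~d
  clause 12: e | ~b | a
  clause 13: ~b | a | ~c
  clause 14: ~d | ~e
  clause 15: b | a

Suppose e = 0.
Unit clause (~d) forces d = 0.
Unit clause (b) forces b = 1.
But (~b) is also a unit clause — contradiction.
So every satisfying assignment has e = True.

True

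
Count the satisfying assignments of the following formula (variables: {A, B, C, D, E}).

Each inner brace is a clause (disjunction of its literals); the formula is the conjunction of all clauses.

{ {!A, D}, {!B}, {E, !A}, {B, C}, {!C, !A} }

4

There are 2^5 = 32 truth assignments over (A, B, C, D, E).
Split on C. With C = true, the clauses containing C are satisfied and !C drops from the rest; 4 of the 2^4 = 16 assignments to the other variables satisfy what remains.
With C = false, by the same count on the reduced clause set, 0 assignments work.
(One model: A=F, B=F, C=T, D=F, E=F.)
Total: 4 + 0 = 4.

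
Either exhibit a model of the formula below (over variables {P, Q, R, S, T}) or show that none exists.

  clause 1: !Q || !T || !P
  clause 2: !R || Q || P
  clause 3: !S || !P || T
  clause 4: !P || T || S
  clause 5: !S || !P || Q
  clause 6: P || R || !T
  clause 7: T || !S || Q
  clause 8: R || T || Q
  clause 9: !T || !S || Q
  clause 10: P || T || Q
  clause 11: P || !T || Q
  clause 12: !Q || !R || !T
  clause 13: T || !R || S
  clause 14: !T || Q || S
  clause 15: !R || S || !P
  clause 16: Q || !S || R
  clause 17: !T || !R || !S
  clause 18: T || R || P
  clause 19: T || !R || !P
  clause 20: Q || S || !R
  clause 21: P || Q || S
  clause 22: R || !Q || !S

Case Q = true:
Case T = false:
Case S = true:
(!P) alone gives P = false.
(R) alone gives R = true.
Every clause now holds.

P: false, Q: true, R: true, S: true, T: false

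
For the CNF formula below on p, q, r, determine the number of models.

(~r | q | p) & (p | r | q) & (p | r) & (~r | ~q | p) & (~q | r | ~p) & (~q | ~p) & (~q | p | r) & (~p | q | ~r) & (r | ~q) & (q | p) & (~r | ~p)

1

There are 2^3 = 8 truth assignments over (p, q, r).
Check each against the 11 clauses (columns in the order p, q, r):
  F F F  ✗ fails (p | r | q)
  F F T  ✗ fails (~r | q | p)
  F T F  ✗ fails (p | r)
  F T T  ✗ fails (~r | ~q | p)
  T F F  ✓ satisfies all
  T F T  ✗ fails (~p | q | ~r)
  T T F  ✗ fails (~q | r | ~p)
  T T T  ✗ fails (~q | ~p)
1 of the 8 rows is a model.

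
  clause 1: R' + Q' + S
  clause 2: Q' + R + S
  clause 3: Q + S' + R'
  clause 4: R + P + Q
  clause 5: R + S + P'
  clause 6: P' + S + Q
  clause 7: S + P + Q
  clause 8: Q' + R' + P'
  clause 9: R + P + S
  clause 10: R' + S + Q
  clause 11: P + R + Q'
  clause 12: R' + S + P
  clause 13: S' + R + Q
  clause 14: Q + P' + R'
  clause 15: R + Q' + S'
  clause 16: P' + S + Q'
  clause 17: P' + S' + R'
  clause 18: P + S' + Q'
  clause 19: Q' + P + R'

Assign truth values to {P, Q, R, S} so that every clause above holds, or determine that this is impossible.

UNSATISFIABLE

Case R = 0:
Case Q = 0:
Unit clause (P) forces P = 1.
Unit clause (S) forces S = 1.
That conflicts with the unit clause (S').
Undo Q and try Q = 1.
Unit clause (S) forces S = 1.
That conflicts with the unit clause (S').
Either choice for Q ends in contradiction.
Undo R and try R = 1.
Case Q = 0:
Unit clause (S') forces S = 0.
That conflicts with the unit clause (S).
Undo Q and try Q = 1.
Unit clause (S) forces S = 1.
Unit clause (P') forces P = 0.
That conflicts with the unit clause (P).
Either choice for Q ends in contradiction.
Either choice for R ends in contradiction.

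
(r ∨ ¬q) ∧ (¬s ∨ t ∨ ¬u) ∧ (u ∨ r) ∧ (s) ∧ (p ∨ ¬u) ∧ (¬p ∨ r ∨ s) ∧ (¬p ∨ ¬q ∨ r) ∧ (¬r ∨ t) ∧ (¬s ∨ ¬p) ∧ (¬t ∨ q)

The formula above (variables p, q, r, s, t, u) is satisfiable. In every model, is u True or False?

False

Suppose u = True.
From the singleton clause (s), s = True.
From the singleton clause (t), t = True.
From the singleton clause (p), p = True.
Now (¬p) is unsatisfied and unit — conflict.
So every satisfying assignment has u = False.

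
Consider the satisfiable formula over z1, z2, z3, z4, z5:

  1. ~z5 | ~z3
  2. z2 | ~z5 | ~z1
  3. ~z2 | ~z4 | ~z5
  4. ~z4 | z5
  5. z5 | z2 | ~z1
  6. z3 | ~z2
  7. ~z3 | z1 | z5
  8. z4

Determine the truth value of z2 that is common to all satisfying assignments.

Suppose z2 = 1.
From the singleton clause (z3), z3 = 1.
From the singleton clause (~z5), z5 = 0.
From the singleton clause (~z4), z4 = 0.
But (z4) is also a unit clause — contradiction.
So every satisfying assignment has z2 = False.

False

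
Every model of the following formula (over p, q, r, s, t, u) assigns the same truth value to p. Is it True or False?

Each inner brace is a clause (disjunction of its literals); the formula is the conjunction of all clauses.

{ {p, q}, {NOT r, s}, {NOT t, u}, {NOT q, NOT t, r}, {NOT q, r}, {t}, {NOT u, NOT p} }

Suppose p = true.
Unit clause (t) forces t = true.
Unit clause (u) forces u = true.
That conflicts with the unit clause (NOT u).
So every satisfying assignment has p = False.

False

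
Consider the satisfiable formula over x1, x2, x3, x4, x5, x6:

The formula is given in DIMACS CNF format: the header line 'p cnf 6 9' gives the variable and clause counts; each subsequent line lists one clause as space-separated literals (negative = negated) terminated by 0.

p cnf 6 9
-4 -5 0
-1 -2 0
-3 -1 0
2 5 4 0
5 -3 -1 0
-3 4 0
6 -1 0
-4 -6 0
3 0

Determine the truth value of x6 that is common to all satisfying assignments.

Suppose x6 = True.
The clause (¬x4) is unit, so x4 = False.
The clause (¬x3) is unit, so x3 = False.
But (x3) is also a unit clause — contradiction.
So every satisfying assignment has x6 = False.

False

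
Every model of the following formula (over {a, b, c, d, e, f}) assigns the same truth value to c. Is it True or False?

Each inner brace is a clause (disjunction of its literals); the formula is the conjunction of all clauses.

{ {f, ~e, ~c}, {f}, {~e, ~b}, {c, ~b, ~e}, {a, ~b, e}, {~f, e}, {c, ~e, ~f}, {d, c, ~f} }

Suppose c = 0.
The clause (f) is unit, so f = 1.
The clause (e) is unit, so e = 1.
Now (~e) is unsatisfied and unit — conflict.
So every satisfying assignment has c = True.

True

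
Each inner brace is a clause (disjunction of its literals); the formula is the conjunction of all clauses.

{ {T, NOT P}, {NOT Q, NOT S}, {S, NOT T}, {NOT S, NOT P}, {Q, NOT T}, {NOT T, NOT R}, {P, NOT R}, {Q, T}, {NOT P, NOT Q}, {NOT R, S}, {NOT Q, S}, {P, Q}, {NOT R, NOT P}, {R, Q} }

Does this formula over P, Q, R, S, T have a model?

Unsatisfiable

Case T = true:
(S) alone gives S = true.
(NOT Q) alone gives Q = false.
Now (Q) is unsatisfied and unit — conflict.
Backtrack on T: now try T = false.
(NOT P) alone gives P = false.
(NOT R) alone gives R = false.
(Q) alone gives Q = true.
(NOT S) alone gives S = false.
Now (S) is unsatisfied and unit — conflict.
Either choice for T ends in contradiction.
No assignment satisfies every clause.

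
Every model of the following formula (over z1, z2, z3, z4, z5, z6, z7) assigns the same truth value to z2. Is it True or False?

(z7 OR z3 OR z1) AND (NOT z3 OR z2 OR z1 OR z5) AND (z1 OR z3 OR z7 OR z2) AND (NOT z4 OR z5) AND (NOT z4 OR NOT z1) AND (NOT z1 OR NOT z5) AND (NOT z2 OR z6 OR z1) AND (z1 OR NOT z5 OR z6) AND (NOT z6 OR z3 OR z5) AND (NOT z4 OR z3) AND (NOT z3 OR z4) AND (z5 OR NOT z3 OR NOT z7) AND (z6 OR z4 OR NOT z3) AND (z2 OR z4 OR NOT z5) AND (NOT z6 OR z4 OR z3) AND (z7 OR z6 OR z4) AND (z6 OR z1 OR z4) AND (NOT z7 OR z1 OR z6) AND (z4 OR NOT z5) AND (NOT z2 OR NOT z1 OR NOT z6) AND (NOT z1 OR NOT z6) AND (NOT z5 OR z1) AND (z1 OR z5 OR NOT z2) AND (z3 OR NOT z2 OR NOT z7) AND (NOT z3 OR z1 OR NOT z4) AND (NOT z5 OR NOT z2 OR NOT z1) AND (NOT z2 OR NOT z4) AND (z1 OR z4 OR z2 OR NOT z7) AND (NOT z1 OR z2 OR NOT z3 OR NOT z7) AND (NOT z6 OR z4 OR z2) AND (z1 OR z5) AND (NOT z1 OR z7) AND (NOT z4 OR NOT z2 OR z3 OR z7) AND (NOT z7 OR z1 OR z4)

False

Suppose z2 = true.
The clause (NOT z4) is unit, so z4 = false.
The clause (NOT z3) is unit, so z3 = false.
The clause (NOT z6) is unit, so z6 = false.
The clause (z1) is unit, so z1 = true.
The clause (NOT z5) is unit, so z5 = false.
The clause (z7) is unit, so z7 = true.
Now (NOT z7) is unsatisfied and unit — conflict.
So every satisfying assignment has z2 = False.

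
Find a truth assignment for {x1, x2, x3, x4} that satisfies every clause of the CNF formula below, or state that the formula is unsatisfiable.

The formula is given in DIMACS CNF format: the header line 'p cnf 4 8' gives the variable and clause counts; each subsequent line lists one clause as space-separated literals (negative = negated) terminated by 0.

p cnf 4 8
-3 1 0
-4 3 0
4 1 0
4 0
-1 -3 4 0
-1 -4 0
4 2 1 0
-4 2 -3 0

(x4) alone gives x4 = True.
(x3) alone gives x3 = True.
(x1) alone gives x1 = True.
Now (¬x1) is unsatisfied and unit — conflict.

UNSATISFIABLE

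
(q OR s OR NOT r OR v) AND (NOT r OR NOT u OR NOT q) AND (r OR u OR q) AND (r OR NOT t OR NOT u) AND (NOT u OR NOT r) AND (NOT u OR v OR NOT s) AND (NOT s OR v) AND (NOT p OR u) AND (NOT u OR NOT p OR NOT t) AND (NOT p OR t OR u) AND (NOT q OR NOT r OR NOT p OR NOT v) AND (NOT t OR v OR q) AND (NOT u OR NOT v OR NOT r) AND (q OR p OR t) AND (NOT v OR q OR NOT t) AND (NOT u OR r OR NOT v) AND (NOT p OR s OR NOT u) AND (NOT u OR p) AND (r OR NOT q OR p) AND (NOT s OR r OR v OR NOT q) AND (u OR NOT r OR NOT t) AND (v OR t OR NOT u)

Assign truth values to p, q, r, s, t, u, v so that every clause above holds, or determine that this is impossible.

p: false; q: true; r: true; s: false; t: false; u: false; v: true

Suppose u = false.
The clause (NOT p) is unit, so p = false.
Suppose r = true.
The clause (NOT t) is unit, so t = false.
The clause (q) is unit, so q = true.
Suppose s = false.
All clauses hold; v can take either value.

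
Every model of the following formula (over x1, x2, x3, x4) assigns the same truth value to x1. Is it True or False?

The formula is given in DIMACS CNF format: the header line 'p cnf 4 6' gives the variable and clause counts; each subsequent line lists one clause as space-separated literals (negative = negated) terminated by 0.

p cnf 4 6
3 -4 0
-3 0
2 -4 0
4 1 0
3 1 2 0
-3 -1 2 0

True

Suppose x1 = False.
Unit clause (¬x3) forces x3 = False.
Unit clause (¬x4) forces x4 = False.
That conflicts with the unit clause (x4).
So every satisfying assignment has x1 = True.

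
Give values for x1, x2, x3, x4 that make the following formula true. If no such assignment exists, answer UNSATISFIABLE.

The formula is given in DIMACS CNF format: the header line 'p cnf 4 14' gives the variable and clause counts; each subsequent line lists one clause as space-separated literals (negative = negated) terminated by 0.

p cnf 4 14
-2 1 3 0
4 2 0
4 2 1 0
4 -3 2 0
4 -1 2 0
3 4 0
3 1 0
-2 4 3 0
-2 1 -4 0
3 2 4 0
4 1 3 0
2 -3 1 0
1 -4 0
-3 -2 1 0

x1=True; x2=True; x3=False; x4=True

Suppose x4 = True.
From the singleton clause (x1), x1 = True.
All clauses hold; x2, x3 can take either value.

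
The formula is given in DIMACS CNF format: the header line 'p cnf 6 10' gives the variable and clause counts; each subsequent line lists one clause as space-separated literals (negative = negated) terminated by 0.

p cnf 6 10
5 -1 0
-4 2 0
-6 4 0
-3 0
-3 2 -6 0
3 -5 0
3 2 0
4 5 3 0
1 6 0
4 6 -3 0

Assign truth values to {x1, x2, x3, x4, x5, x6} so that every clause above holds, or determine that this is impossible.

(¬x3) alone gives x3 = False.
(¬x5) alone gives x5 = False.
(¬x1) alone gives x1 = False.
(x2) alone gives x2 = True.
(x4) alone gives x4 = True.
(x6) alone gives x6 = True.
Every clause now holds.

x1 ↦ False, x2 ↦ True, x3 ↦ False, x4 ↦ True, x5 ↦ False, x6 ↦ True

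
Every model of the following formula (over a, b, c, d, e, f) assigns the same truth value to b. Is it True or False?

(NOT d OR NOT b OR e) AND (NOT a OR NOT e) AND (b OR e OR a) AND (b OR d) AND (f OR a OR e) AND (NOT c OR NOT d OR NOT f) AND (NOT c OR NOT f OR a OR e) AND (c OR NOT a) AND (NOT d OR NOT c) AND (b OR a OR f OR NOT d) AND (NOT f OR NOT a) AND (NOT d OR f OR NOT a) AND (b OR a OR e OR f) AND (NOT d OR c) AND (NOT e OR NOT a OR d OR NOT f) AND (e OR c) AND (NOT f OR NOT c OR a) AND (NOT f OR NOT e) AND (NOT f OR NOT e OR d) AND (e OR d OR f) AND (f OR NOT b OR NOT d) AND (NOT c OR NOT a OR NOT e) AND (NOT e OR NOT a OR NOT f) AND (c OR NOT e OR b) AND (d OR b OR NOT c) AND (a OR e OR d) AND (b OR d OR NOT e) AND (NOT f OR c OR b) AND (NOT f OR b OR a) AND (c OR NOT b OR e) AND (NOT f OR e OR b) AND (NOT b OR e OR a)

True

Suppose b = false.
(d) alone gives d = true.
(NOT c) alone gives c = false.
Now (c) is unsatisfied and unit — conflict.
So every satisfying assignment has b = True.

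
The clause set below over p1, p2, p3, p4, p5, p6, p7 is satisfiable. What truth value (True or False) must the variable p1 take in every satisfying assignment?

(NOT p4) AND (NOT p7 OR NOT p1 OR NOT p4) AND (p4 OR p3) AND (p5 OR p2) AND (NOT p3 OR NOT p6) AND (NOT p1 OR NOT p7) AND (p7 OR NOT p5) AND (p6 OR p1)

True

Suppose p1 = false.
Unit clause (NOT p4) forces p4 = false.
Unit clause (p3) forces p3 = true.
Unit clause (NOT p6) forces p6 = false.
That conflicts with the unit clause (p6).
So every satisfying assignment has p1 = True.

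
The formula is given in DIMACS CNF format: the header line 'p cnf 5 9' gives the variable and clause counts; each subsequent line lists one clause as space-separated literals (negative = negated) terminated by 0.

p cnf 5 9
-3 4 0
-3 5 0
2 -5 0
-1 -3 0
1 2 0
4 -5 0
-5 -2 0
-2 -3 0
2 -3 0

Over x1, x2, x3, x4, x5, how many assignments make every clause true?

There are 2^5 = 32 truth assignments over (x1, x2, x3, x4, x5).
Split on x1. With x1 = True, the clauses containing x1 are satisfied and ¬x1 drops from the rest; 4 of the 2^4 = 16 assignments to the other variables satisfy what remains.
With x1 = False, by the same count on the reduced clause set, 2 assignments work.
Total: 4 + 2 = 6.

6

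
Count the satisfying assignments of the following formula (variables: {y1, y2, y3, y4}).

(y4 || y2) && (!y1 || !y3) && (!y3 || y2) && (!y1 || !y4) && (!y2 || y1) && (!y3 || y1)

2

There are 2^4 = 16 truth assignments over (y1, y2, y3, y4).
Check each against the 6 clauses (columns in the order y1, y2, y3, y4):
  F F F F  ✗ fails (y4 || y2)
  F F F T  ✓ satisfies all
  F F T F  ✗ fails (y4 || y2)
  F F T T  ✗ fails (!y3 || y2)
  F T F F  ✗ fails (!y2 || y1)
  F T F T  ✗ fails (!y2 || y1)
  F T T F  ✗ fails (!y2 || y1)
  F T T T  ✗ fails (!y2 || y1)
  T F F F  ✗ fails (y4 || y2)
  T F F T  ✗ fails (!y1 || !y4)
  T F T F  ✗ fails (y4 || y2)
  T F T T  ✗ fails (!y1 || !y3)
  T T F F  ✓ satisfies all
  T T F T  ✗ fails (!y1 || !y4)
  T T T F  ✗ fails (!y1 || !y3)
  T T T T  ✗ fails (!y1 || !y3)
2 of the 16 rows are models.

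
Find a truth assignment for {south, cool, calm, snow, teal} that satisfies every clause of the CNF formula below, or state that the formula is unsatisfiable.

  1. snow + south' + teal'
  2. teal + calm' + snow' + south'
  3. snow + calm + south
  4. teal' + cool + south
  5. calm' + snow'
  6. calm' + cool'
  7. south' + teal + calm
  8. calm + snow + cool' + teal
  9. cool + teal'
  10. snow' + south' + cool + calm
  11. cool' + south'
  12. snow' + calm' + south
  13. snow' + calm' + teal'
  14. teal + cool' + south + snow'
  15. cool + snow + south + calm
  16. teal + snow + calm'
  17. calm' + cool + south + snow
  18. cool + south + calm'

Case calm = 0:
Case snow = 1:
Case south = 0:
Case teal = 0:
(cool') alone gives cool = 0.
This assignment satisfies each clause.

south: 0; cool: 0; calm: 0; snow: 1; teal: 0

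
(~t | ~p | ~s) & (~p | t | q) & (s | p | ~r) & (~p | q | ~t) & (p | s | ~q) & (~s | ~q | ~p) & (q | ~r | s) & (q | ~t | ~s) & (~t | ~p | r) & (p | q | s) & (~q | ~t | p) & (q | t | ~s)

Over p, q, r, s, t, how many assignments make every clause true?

5

There are 2^5 = 32 truth assignments over (p, q, r, s, t).
Split on r. With r = 1, the clauses containing r are satisfied and ~r drops from the rest; 3 of the 2^4 = 16 assignments to the other variables satisfy what remains.
With r = 0, by the same count on the reduced clause set, 2 assignments work.
(One model: p=F, q=T, r=F, s=T, t=F.)
Total: 3 + 2 = 5.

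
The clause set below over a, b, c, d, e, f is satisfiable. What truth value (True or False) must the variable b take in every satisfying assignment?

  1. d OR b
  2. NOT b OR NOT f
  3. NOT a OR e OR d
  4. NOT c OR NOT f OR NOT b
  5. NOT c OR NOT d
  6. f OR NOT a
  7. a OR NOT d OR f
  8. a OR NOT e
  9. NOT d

Suppose b = false.
From the singleton clause (d), d = true.
That conflicts with the unit clause (NOT d).
So every satisfying assignment has b = True.

True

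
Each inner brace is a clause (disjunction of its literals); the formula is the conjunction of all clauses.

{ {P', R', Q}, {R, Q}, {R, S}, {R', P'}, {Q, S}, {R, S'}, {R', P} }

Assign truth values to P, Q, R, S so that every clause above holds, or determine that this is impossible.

Suppose R = 1.
(P') alone gives P = 0.
But (P) is also a unit clause — contradiction.
Backtrack on R: now try R = 0.
(Q) alone gives Q = 1.
(S) alone gives S = 1.
But (S') is also a unit clause — contradiction.
Both values of R lead to a conflict.

UNSATISFIABLE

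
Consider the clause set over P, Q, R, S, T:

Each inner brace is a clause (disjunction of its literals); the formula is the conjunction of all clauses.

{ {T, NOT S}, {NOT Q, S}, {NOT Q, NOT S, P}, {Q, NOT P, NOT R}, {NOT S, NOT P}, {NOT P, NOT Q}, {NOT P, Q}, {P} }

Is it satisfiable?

The clause (P) is unit, so P = true.
The clause (NOT S) is unit, so S = false.
The clause (NOT Q) is unit, so Q = false.
That conflicts with the unit clause (Q).
No assignment satisfies every clause.

No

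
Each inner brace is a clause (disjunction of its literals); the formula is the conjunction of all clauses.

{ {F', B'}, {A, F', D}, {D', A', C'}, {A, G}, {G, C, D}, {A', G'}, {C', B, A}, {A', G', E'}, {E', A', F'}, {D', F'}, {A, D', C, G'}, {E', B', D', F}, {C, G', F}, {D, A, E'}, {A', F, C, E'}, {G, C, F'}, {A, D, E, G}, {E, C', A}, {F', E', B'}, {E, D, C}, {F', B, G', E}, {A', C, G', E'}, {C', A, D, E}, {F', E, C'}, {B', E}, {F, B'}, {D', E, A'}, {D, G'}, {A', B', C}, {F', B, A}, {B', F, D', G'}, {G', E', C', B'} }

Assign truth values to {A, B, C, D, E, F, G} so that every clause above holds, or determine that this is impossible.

A ↦ 1,  B ↦ 0,  C ↦ 1,  D ↦ 0,  E ↦ 0,  F ↦ 0,  G ↦ 0

Branch on F: set F = 0.
From the singleton clause (B'), B = 0.
Branch on A: set A = 1.
From the singleton clause (G'), G = 0.
Branch on D: set D = 0.
From the singleton clause (C), C = 1.
Every clause is now satisfied; E is unconstrained.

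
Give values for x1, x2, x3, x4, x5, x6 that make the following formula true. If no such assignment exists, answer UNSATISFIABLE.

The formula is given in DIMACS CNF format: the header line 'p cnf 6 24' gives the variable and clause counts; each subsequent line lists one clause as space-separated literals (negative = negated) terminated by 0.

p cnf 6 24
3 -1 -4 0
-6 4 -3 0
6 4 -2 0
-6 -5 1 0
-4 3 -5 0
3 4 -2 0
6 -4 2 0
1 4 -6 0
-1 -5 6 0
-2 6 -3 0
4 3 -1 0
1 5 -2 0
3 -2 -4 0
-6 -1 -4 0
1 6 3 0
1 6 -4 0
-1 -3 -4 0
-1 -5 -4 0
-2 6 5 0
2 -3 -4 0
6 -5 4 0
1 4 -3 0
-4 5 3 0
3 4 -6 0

Suppose x3 = True.
Suppose x6 = False.
From the singleton clause (¬x2), x2 = False.
From the singleton clause (¬x4), x4 = False.
From the singleton clause (¬x5), x5 = False.
From the singleton clause (x1), x1 = True.
This assignment satisfies each clause.

x1=True,  x2=False,  x3=True,  x4=False,  x5=False,  x6=False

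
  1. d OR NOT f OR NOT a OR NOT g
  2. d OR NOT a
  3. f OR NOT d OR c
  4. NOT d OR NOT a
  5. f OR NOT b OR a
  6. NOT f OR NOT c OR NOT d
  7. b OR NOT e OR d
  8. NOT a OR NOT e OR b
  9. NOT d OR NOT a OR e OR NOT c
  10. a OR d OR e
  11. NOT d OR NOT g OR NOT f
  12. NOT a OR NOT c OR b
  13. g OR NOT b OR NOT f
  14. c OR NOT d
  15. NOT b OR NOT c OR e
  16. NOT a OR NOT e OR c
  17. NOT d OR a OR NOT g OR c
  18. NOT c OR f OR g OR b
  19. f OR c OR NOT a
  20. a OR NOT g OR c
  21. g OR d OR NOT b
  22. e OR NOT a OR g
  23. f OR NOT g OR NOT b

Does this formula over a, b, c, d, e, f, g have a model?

Yes

Suppose d = false.
(NOT a) alone gives a = false.
(e) alone gives e = true.
(b) alone gives b = true.
(f) alone gives f = true.
(g) alone gives g = true.
(c) alone gives c = true.
Every clause now holds.
A satisfying assignment: a=false; b=true; c=true; d=false; e=true; f=true; g=true.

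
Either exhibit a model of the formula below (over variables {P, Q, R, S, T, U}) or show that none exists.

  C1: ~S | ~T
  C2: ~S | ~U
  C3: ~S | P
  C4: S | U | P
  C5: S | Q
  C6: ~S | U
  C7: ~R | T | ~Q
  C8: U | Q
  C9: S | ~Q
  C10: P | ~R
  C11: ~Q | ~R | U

Branch on S: set S = 0.
From the singleton clause (Q), Q = 1.
That conflicts with the unit clause (~Q).
Backtrack on S: now try S = 1.
From the singleton clause (~T), T = 0.
From the singleton clause (~U), U = 0.
That conflicts with the unit clause (U).
Neither S = 1 nor S = 0 works.

UNSATISFIABLE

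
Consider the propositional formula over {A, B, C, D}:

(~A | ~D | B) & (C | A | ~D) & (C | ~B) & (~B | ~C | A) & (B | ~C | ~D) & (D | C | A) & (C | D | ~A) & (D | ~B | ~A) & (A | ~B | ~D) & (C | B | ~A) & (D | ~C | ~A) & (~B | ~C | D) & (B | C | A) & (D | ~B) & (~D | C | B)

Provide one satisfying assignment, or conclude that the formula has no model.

A=1; B=1; C=1; D=1

Branch on C: set C = 1.
Branch on B: set B = 1.
From the singleton clause (A), A = 1.
From the singleton clause (D), D = 1.
This assignment satisfies each clause.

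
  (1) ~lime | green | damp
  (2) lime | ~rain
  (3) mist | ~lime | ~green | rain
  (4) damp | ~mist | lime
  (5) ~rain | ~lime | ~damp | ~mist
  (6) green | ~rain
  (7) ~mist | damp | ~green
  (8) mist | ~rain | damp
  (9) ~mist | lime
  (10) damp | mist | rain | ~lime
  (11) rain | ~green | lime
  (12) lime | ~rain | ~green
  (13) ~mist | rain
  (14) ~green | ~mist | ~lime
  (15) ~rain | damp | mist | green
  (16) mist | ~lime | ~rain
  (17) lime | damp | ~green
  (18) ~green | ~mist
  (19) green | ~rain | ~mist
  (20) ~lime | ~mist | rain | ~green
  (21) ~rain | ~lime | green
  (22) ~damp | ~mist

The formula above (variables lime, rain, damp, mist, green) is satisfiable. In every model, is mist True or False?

False

Suppose mist = 1.
From the singleton clause (lime), lime = 1.
From the singleton clause (rain), rain = 1.
From the singleton clause (~damp), damp = 0.
From the singleton clause (green), green = 1.
Now (~green) is unsatisfied and unit — conflict.
So every satisfying assignment has mist = False.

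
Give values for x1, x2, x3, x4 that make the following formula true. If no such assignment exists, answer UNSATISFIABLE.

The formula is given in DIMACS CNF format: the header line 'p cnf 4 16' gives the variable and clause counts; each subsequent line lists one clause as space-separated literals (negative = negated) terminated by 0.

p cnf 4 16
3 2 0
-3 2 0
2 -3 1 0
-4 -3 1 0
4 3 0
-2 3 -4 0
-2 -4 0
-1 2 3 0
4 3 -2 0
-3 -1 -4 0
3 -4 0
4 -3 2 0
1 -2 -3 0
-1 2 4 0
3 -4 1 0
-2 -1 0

Suppose x3 = True.
From the singleton clause (x2), x2 = True.
From the singleton clause (¬x4), x4 = False.
From the singleton clause (x1), x1 = True.
But (¬x1) is also a unit clause — contradiction.
So x3 must be the other value — set x3 = False.
From the singleton clause (x2), x2 = True.
From the singleton clause (x4), x4 = True.
But (¬x4) is also a unit clause — contradiction.
Both values of x3 lead to a conflict.

UNSATISFIABLE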